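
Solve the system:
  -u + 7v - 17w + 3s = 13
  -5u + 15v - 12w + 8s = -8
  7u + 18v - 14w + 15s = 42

infinitely many solutions

Row-reduce:
R1 ← R1 / (-1).
R2 ← R2 + 5·R1.
R3 ← R3 − 7·R1.
R2 ← R2 / (-20).
R1 ← R1 + 7·R2.
R3 ← R3 − 67·R2.
R3 ← R3 / (2231/20).
R1 ← R1 + 171/20·R3.
R2 ← R2 + 73/20·R3.
Rank is 3 with 4 unknowns, leaving s free.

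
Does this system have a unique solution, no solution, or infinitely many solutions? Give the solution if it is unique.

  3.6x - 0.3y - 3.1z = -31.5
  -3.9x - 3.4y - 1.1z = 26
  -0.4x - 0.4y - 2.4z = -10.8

x = -4, y = -5, z = 6

Row-reduce the augmented matrix:
R1 ← R1 / (18/5).
R2 ← R2 + 39/10·R1.
R3 ← R3 + 2/5·R1.
R2 ← R2 / (-149/40).
R1 ← R1 + 1/12·R2.
R3 ← R3 + 13/30·R2.
R3 ← R3 / (-14924/6705).
R1 ← R1 + 1021/1341·R3.
R2 ← R2 − 535/447·R3.
Reading off the reduced rows gives x = -4, y = -5, z = 6.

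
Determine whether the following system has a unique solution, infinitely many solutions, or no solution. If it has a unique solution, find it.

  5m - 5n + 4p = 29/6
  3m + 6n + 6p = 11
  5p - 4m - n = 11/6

m = 2/3, n = 1/2, p = 1

Row-reduce the augmented matrix:
R1 ← R1 / (5).
R2 ← R2 − 3·R1.
R3 ← R3 + 4·R1.
R2 ← R2 / (9).
R1 ← R1 + 1·R2.
R3 ← R3 + 5·R2.
R3 ← R3 / (51/5).
R1 ← R1 − 6/5·R3.
R2 ← R2 − 2/5·R3.
Reading off the reduced rows gives m = 2/3, n = 1/2, p = 1.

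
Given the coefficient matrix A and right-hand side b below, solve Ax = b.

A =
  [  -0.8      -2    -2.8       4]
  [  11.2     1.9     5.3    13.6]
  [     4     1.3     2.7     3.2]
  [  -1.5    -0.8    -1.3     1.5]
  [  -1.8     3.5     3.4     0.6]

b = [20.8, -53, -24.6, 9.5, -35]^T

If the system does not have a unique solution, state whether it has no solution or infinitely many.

x_1 = 0, x_2 = -4, x_3 = -6, x_4 = -1

Row-reduce the augmented matrix:
R1 ← R1 / (-4/5).
R2 ← R2 − 56/5·R1.
R3 ← R3 − 4·R1.
R4 ← R4 + 3/2·R1.
R5 ← R5 + 9/5·R1.
R2 ← R2 / (-261/10).
R1 ← R1 − 5/2·R2.
R3 ← R3 + 87/10·R2.
R4 ← R4 − 59/20·R2.
R5 ← R5 − 8·R2.
Swap R3 and R4.
R3 ← R3 / (103/870).
R1 ← R1 − 22/87·R3.
R2 ← R2 − 113/87·R3.
R5 ← R5 + 601/870·R3.
Swap R4 and R5.
R4 ← R4 / (2454/103).
R1 ← R1 + 239/103·R4.
R2 ← R2 + 2384/103·R4.
R3 ← R3 − 1624/103·R4.
R5 reduces to 0 = 0, so the extra equation is consistent.
Reading off the reduced rows gives x_1 = 0, x_2 = -4, x_3 = -6, x_4 = -1.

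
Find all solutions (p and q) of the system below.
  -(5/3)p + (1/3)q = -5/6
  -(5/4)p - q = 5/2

p = 0, q = -5/2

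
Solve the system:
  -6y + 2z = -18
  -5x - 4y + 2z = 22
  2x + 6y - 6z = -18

Row-reduce the augmented matrix:
Swap R1 and R2.
R1 ← R1 / (-5).
R3 ← R3 − 2·R1.
R2 ← R2 / (-6).
R1 ← R1 − 4/5·R2.
R3 ← R3 − 22/5·R2.
R3 ← R3 / (-56/15).
R1 ← R1 + 2/15·R3.
R2 ← R2 + 1/3·R3.
Reading off the reduced rows gives x = -6, y = 5, z = 6.

x = -6, y = 5, z = 6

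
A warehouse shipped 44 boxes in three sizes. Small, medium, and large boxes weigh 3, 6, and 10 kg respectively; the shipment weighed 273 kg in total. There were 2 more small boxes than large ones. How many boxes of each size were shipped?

small boxes: 17, medium boxes: 12, large boxes: 15

Let s = small boxes, m = medium boxes, l = large boxes.
  s + m + l = 44
  3s + 10l + 6m = 273
  s - l = 2
Row-reduce the augmented matrix:
R2 ← R2 − 3·R1.
R3 ← R3 − 1·R1.
R2 ← R2 / (3).
R1 ← R1 − 1·R2.
R3 ← R3 + 1·R2.
R3 ← R3 / (1/3).
R1 ← R1 + 4/3·R3.
R2 ← R2 − 7/3·R3.
Reading off the reduced rows gives s = 17, m = 12, l = 15.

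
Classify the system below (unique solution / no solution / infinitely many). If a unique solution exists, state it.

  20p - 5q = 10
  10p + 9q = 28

p = 1, q = 2

Row-reduce the augmented matrix:
R1 ← R1 / (20).
R2 ← R2 − 10·R1.
R2 ← R2 / (23/2).
R1 ← R1 + 1/4·R2.
Reading off the reduced rows gives p = 1, q = 2.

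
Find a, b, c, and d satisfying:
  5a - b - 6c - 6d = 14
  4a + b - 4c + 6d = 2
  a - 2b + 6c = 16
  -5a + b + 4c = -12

a = 4, b = 0, c = 2, d = -1

Row-reduce the augmented matrix:
R1 ← R1 / (5).
R2 ← R2 − 4·R1.
R3 ← R3 − 1·R1.
R4 ← R4 + 5·R1.
R2 ← R2 / (9/5).
R1 ← R1 + 1/5·R2.
R3 ← R3 + 9/5·R2.
R3 ← R3 / (8).
R1 ← R1 + 10/9·R3.
R2 ← R2 − 4/9·R3.
R4 ← R4 + 2·R3.
R4 ← R4 / (-3).
R1 ← R1 − 5/3·R4.
R2 ← R2 − 16/3·R4.
R3 ← R3 − 3/2·R4.
Reading off the reduced rows gives a = 4, b = 0, c = 2, d = -1.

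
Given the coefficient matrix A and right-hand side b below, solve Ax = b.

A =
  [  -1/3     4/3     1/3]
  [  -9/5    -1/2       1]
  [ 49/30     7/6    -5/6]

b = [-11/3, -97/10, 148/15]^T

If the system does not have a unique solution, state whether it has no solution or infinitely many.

Row-reduce:
R1 ← R1 / (-1/3).
R2 ← R2 + 9/5·R1.
R3 ← R3 − 49/30·R1.
R2 ← R2 / (-77/10).
R1 ← R1 + 4·R2.
R3 ← R3 − 77/10·R2.
Row 3 reduces to 0 = 2, a contradiction. The system is inconsistent.

no solution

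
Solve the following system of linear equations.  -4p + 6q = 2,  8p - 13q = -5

p = 1, q = 1

Row-reduce the augmented matrix:
R1 ← R1 / (-4).
R2 ← R2 − 8·R1.
R2 ← R2 / (-1).
R1 ← R1 + 3/2·R2.
Reading off the reduced rows gives p = 1, q = 1.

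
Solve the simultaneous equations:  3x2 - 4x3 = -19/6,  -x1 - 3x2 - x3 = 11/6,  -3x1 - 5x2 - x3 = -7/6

x1 = 3, x2 = -3/2, x3 = -1/3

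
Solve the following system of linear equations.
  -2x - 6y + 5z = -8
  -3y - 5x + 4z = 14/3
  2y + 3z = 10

x = -5/3, y = 3, z = 4/3

Row-reduce the augmented matrix:
R1 ← R1 / (-2).
R2 ← R2 + 5·R1.
R2 ← R2 / (12).
R1 ← R1 − 3·R2.
R3 ← R3 − 2·R2.
R3 ← R3 / (53/12).
R1 ← R1 + 3/8·R3.
R2 ← R2 + 17/24·R3.
Reading off the reduced rows gives x = -5/3, y = 3, z = 4/3.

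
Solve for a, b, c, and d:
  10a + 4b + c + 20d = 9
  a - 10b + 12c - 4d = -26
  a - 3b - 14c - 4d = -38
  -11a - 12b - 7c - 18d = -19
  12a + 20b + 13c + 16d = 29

Row-reduce the augmented matrix:
R1 ← R1 / (10).
R2 ← R2 − 1·R1.
R3 ← R3 − 1·R1.
R4 ← R4 + 11·R1.
R5 ← R5 − 12·R1.
R2 ← R2 / (-52/5).
R1 ← R1 − 2/5·R2.
R3 ← R3 + 17/5·R2.
R4 ← R4 + 38/5·R2.
R5 ← R5 − 76/5·R2.
R3 ← R3 / (-1871/104).
R1 ← R1 − 29/52·R3.
R2 ← R2 + 119/104·R3.
R4 ← R4 + 759/52·R3.
R5 ← R5 − 759/26·R3.
R4 ← R4 / (21818/1871).
R1 ← R1 − 3076/1871·R4.
R2 ← R2 − 1560/1871·R4.
R3 ← R3 − 420/1871·R4.
R5 ← R5 + 43636/1871·R4.
R5 reduces to 0 = 0, so the extra equation is consistent.
Reading off the reduced rows gives a = -6, b = 2, c = 1, d = 3.

a = -6, b = 2, c = 1, d = 3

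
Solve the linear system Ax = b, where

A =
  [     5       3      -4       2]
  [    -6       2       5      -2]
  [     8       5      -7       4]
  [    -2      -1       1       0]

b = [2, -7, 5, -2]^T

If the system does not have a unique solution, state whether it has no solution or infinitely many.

Row-reduce:
R1 ← R1 / (5).
R2 ← R2 + 6·R1.
R3 ← R3 − 8·R1.
R4 ← R4 + 2·R1.
R2 ← R2 / (28/5).
R1 ← R1 − 3/5·R2.
R3 ← R3 − 1/5·R2.
R4 ← R4 − 1/5·R2.
R3 ← R3 / (-17/28).
R1 ← R1 + 23/28·R3.
R2 ← R2 − 1/28·R3.
R4 ← R4 + 17/28·R3.
Row 4 reduces to 0 = -3, a contradiction. The system is inconsistent.

no solution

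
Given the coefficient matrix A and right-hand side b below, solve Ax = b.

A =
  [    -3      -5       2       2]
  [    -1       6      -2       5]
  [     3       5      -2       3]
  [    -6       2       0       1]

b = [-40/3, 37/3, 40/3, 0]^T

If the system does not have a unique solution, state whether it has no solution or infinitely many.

Row-reduce the augmented matrix:
R1 ← R1 / (-3).
R2 ← R2 + 1·R1.
R3 ← R3 − 3·R1.
R4 ← R4 + 6·R1.
R2 ← R2 / (23/3).
R1 ← R1 − 5/3·R2.
R4 ← R4 − 12·R2.
Swap R3 and R4.
R3 ← R3 / (4/23).
R1 ← R1 + 2/23·R3.
R2 ← R2 + 8/23·R3.
R4 ← R4 / (5).
R1 ← R1 + 13/2·R4.
R2 ← R2 + 19·R4.
R3 ← R3 + 225/4·R4.
Reading off the reduced rows gives x_1 = 1, x_2 = 3, x_3 = 7/3, x_4 = 0.

x_1 = 1, x_2 = 3, x_3 = 7/3, x_4 = 0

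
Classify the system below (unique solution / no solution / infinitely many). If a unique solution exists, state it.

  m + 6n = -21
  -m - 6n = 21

Row-reduce:
R2 ← R2 + 1·R1.
Rank is 1 with 2 unknowns, leaving n free.

infinitely many solutions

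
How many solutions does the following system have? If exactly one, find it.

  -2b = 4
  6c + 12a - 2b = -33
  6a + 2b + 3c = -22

no solution

Row-reduce:
Swap R1 and R2.
R1 ← R1 / (12).
R3 ← R3 − 6·R1.
R2 ← R2 / (-2).
R1 ← R1 + 1/6·R2.
R3 ← R3 − 3·R2.
Row 3 reduces to 0 = 1/2, a contradiction. The system is inconsistent.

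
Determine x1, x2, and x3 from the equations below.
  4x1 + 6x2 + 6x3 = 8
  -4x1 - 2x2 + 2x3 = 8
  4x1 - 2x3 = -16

x1 = -4, x2 = 4, x3 = 0

Row-reduce the augmented matrix:
R1 ← R1 / (4).
R2 ← R2 + 4·R1.
R3 ← R3 − 4·R1.
R2 ← R2 / (4).
R1 ← R1 − 3/2·R2.
R3 ← R3 + 6·R2.
R3 ← R3 / (4).
R1 ← R1 + 3/2·R3.
R2 ← R2 − 2·R3.
Reading off the reduced rows gives x1 = -4, x2 = 4, x3 = 0.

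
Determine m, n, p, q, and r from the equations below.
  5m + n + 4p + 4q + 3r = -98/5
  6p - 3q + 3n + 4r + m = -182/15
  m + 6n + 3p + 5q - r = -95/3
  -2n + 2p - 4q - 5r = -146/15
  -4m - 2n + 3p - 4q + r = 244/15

m = -3, n = -3, p = -2, q = -2/5, r = 8/3

Row-reduce the augmented matrix:
R1 ← R1 / (5).
R2 ← R2 − 1·R1.
R3 ← R3 − 1·R1.
R5 ← R5 + 4·R1.
R2 ← R2 / (14/5).
R1 ← R1 − 1/5·R2.
R3 ← R3 − 29/5·R2.
R4 ← R4 + 2·R2.
R5 ← R5 + 6/5·R2.
R3 ← R3 / (-60/7).
R1 ← R1 − 3/7·R3.
R2 ← R2 − 13/7·R3.
R4 ← R4 − 40/7·R3.
R5 ← R5 − 59/7·R3.
R4 ← R4 / (4/3).
R1 ← R1 − 67/40·R4.
R2 ← R2 − 151/120·R4.
R3 ← R3 + 169/120·R4.
R5 ← R5 − 1133/120·R4.
R5 ← R5 / (8859/160).
R1 ← R1 − 1663/160·R5.
R2 ← R2 − 1153/160·R5.
R3 ← R3 + 1247/160·R5.
R4 ← R4 + 25/4·R5.
Reading off the reduced rows gives m = -3, n = -3, p = -2, q = -2/5, r = 8/3.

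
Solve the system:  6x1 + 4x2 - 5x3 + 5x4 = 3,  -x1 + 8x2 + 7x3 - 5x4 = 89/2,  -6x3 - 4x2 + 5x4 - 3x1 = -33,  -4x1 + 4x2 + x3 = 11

Row-reduce:
R1 ← R1 / (6).
R2 ← R2 + 1·R1.
R3 ← R3 + 3·R1.
R4 ← R4 + 4·R1.
R2 ← R2 / (26/3).
R1 ← R1 − 2/3·R2.
R3 ← R3 + 2·R2.
R4 ← R4 − 20/3·R2.
R3 ← R3 / (-92/13).
R1 ← R1 + 17/13·R3.
R2 ← R2 − 37/52·R3.
R4 ← R4 + 92/13·R3.
Row 4 reduces to 0 = -1/2, a contradiction. The system is inconsistent.

no solution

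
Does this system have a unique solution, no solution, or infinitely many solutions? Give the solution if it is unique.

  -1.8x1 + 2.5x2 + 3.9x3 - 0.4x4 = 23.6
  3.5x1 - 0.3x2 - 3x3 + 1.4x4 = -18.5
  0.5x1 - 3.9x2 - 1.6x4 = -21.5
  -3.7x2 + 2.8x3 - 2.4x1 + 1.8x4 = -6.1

x1 = -4, x2 = 5, x3 = 1, x4 = 0

Row-reduce the augmented matrix:
R1 ← R1 / (-9/5).
R2 ← R2 − 7/2·R1.
R3 ← R3 − 1/2·R1.
R4 ← R4 + 12/5·R1.
R2 ← R2 / (821/180).
R1 ← R1 + 25/18·R2.
R3 ← R3 + 577/180·R2.
R4 ← R4 + 211/30·R2.
R3 ← R3 / (3534/821).
R1 ← R1 + 633/821·R3.
R2 ← R2 − 825/821·R3.
R4 ← R4 − 38321/8210·R3.
R4 ← R4 / (275303/58900).
R1 ← R1 − 1081/5890·R4.
R2 ← R2 − 511/1178·R4.
R3 ← R3 + 1743/5890·R4.
Reading off the reduced rows gives x1 = -4, x2 = 5, x3 = 1, x4 = 0.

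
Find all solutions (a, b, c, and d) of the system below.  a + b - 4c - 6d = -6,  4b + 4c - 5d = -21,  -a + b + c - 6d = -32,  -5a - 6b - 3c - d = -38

Row-reduce the augmented matrix:
R3 ← R3 + 1·R1.
R4 ← R4 + 5·R1.
R2 ← R2 / (4).
R1 ← R1 − 1·R2.
R3 ← R3 − 2·R2.
R4 ← R4 + 1·R2.
R3 ← R3 / (-5).
R1 ← R1 + 5·R3.
R2 ← R2 − 1·R3.
R4 ← R4 + 22·R3.
R4 ← R4 / (191/20).
R1 ← R1 − 19/4·R4.
R2 ← R2 + 63/20·R4.
R3 ← R3 − 19/10·R4.
Reading off the reduced rows gives a = 3, b = 5, c = -4, d = 5.

a = 3, b = 5, c = -4, d = 5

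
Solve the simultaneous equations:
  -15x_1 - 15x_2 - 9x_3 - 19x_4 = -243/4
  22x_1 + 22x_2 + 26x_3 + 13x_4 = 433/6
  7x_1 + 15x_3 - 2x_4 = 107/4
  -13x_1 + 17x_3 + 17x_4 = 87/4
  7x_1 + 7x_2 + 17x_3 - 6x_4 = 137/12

x_1 = 9/4, x_2 = -4/3, x_3 = 1, x_4 = 2

Row-reduce the augmented matrix:
R1 ← R1 / (-15).
R2 ← R2 − 22·R1.
R3 ← R3 − 7·R1.
R4 ← R4 + 13·R1.
R5 ← R5 − 7·R1.
Swap R2 and R3.
R2 ← R2 / (-7).
R1 ← R1 − 1·R2.
R4 ← R4 − 13·R2.
R3 ← R3 / (64/5).
R1 ← R1 − 15/7·R3.
R2 ← R2 + 54/35·R3.
R4 ← R4 − 314/7·R3.
R5 ← R5 − 64/5·R3.
R4 ← R4 / (6277/96).
R1 ← R1 − 141/64·R4.
R2 ← R2 + 23/96·R4.
R3 ← R3 + 223/192·R4.
R5 reduces to 0 = 0, so the extra equation is consistent.
Reading off the reduced rows gives x_1 = 9/4, x_2 = -4/3, x_3 = 1, x_4 = 2.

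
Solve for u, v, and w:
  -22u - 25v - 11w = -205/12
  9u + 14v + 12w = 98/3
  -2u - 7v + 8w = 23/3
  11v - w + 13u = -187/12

u = -3, v = 7/3, w = 9/4

Row-reduce the augmented matrix:
R1 ← R1 / (-22).
R2 ← R2 − 9·R1.
R3 ← R3 + 2·R1.
R4 ← R4 − 13·R1.
R2 ← R2 / (83/22).
R1 ← R1 − 25/22·R2.
R3 ← R3 + 52/11·R2.
R4 ← R4 + 83/22·R2.
R3 ← R3 / (1527/83).
R1 ← R1 + 146/83·R3.
R2 ← R2 − 165/83·R3.
R4 reduces to 0 = 0, so the extra equation is consistent.
Reading off the reduced rows gives u = -3, v = 7/3, w = 9/4.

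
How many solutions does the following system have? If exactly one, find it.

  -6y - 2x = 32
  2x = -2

x = -1, y = -5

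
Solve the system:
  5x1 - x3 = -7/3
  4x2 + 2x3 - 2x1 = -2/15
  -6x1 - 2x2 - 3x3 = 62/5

Row-reduce the augmented matrix:
R1 ← R1 / (5).
R2 ← R2 + 2·R1.
R3 ← R3 + 6·R1.
R2 ← R2 / (4).
R3 ← R3 + 2·R2.
R3 ← R3 / (-17/5).
R1 ← R1 + 1/5·R3.
R2 ← R2 − 2/5·R3.
Reading off the reduced rows gives x1 = -1, x2 = 4/5, x3 = -8/3.

x1 = -1, x2 = 4/5, x3 = -8/3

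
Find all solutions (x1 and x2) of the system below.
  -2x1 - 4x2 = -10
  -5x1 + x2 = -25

x1 = 5, x2 = 0

From equation 2: x2 = -25 + 5·x1.
Substitute into equation 1 and solve: x1 = 5.
Then x2 = 0.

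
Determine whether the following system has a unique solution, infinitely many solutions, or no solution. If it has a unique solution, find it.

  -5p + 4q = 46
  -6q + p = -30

Row-reduce the augmented matrix:
R1 ← R1 / (-5).
R2 ← R2 − 1·R1.
R2 ← R2 / (-26/5).
R1 ← R1 + 4/5·R2.
Reading off the reduced rows gives p = -6, q = 4.

p = -6, q = 4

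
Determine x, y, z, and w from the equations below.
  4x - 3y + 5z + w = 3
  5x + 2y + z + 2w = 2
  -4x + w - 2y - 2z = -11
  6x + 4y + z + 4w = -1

x = 1, y = 1, z = 1, w = -3

Row-reduce the augmented matrix:
R1 ← R1 / (4).
R2 ← R2 − 5·R1.
R3 ← R3 + 4·R1.
R4 ← R4 − 6·R1.
R2 ← R2 / (23/4).
R1 ← R1 + 3/4·R2.
R3 ← R3 + 5·R2.
R4 ← R4 − 17/2·R2.
R3 ← R3 / (-36/23).
R1 ← R1 − 13/23·R3.
R2 ← R2 + 21/23·R3.
R4 ← R4 − 29/23·R3.
R4 ← R4 / (127/36).
R1 ← R1 − 47/36·R4.
R2 ← R2 + 17/12·R4.
R3 ← R3 + 61/36·R4.
Reading off the reduced rows gives x = 1, y = 1, z = 1, w = -3.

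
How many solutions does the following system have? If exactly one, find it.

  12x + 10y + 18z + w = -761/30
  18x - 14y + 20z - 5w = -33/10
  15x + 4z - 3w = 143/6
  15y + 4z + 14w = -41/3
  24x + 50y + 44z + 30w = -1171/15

x = 12/5, y = -2/3, z = -8/3, w = 1/2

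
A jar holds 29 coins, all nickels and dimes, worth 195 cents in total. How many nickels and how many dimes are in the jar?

Let n = nickels, d = dimes.
  n + d = 29
  10d + 5n = 195
From equation 1: n = 29 − d.
Substitute into equation 2 and solve: d = 10.
Then n = 19.

nickels: 19, dimes: 10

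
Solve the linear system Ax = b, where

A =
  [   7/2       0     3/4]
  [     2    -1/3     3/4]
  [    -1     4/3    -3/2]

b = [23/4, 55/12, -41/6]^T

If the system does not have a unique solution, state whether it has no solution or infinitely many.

Row-reduce:
R1 ← R1 / (7/2).
R2 ← R2 − 2·R1.
R3 ← R3 + 1·R1.
R2 ← R2 / (-1/3).
R3 ← R3 − 4/3·R2.
Rank is 2 with 3 unknowns, leaving x_3 free.

infinitely many solutions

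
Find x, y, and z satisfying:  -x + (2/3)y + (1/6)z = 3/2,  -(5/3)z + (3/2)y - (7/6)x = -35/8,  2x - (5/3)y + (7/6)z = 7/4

Row-reduce the augmented matrix:
R1 ← R1 / (-1).
R2 ← R2 + 7/6·R1.
R3 ← R3 − 2·R1.
R2 ← R2 / (13/18).
R1 ← R1 + 2/3·R2.
R3 ← R3 + 1/3·R2.
R3 ← R3 / (25/39).
R1 ← R1 + 49/26·R3.
R2 ← R2 + 67/26·R3.
Reading off the reduced rows gives x = -3/2, y = -3/4, z = 3.

x = -3/2, y = -3/4, z = 3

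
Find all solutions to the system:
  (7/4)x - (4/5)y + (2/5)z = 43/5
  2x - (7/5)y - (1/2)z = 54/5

Row-reduce:
R1 ← R1 / (7/4).
R2 ← R2 − 2·R1.
R2 ← R2 / (-17/35).
R1 ← R1 + 16/35·R2.
Rank is 2 with 3 unknowns, leaving z free.

infinitely many solutions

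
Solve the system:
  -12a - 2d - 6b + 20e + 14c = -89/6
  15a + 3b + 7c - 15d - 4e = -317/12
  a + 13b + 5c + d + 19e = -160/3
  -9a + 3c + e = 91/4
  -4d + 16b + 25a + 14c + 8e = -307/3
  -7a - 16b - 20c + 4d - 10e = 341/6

a = -3, b = -1/4, c = -2/3, d = -1, e = -9/4

Row-reduce the augmented matrix:
R1 ← R1 / (-12).
R2 ← R2 − 15·R1.
R3 ← R3 − 1·R1.
R4 ← R4 + 9·R1.
R5 ← R5 − 25·R1.
R6 ← R6 + 7·R1.
R2 ← R2 / (-9/2).
R1 ← R1 − 1/2·R2.
R3 ← R3 − 25/2·R2.
R4 ← R4 − 9/2·R2.
R5 ← R5 − 7/2·R2.
R6 ← R6 + 25/2·R2.
R3 ← R3 / (668/9).
R1 ← R1 − 14/9·R3.
R2 ← R2 + 49/9·R3.
R4 ← R4 − 17·R3.
R5 ← R5 − 560/9·R3.
R6 ← R6 + 866/9·R3.
R4 ← R4 / (-1689/334).
R1 ← R1 + 389/501·R4.
R2 ← R2 − 385/1002·R4.
R3 ← R3 + 215/334·R4.
R5 ← R5 − 3052/167·R4.
R6 ← R6 + 1363/167·R4.
R5 ← R5 / (-68104/1689).
R1 ← R1 − 3620/5067·R5.
R2 ← R2 − 2891/10134·R5.
R3 ← R3 − 4183/1689·R5.
R4 ← R4 − 7411/3378·R5.
R6 ← R6 − 68104/1689·R5.
R6 reduces to 0 = 0, so the extra equation is consistent.
Reading off the reduced rows gives a = -3, b = -1/4, c = -2/3, d = -1, e = -9/4.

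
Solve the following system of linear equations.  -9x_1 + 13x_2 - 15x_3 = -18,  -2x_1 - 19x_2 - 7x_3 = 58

infinitely many solutions

Row-reduce:
R1 ← R1 / (-9).
R2 ← R2 + 2·R1.
R2 ← R2 / (-197/9).
R1 ← R1 + 13/9·R2.
Rank is 2 with 3 unknowns, leaving x_3 free.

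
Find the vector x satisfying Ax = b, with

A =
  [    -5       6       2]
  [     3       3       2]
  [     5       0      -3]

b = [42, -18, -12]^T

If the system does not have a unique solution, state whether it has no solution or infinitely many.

x_1 = -6, x_2 = 4, x_3 = -6

Row-reduce the augmented matrix:
R1 ← R1 / (-5).
R2 ← R2 − 3·R1.
R3 ← R3 − 5·R1.
R2 ← R2 / (33/5).
R1 ← R1 + 6/5·R2.
R3 ← R3 − 6·R2.
R3 ← R3 / (-43/11).
R1 ← R1 − 2/11·R3.
R2 ← R2 − 16/33·R3.
Reading off the reduced rows gives x_1 = -6, x_2 = 4, x_3 = -6.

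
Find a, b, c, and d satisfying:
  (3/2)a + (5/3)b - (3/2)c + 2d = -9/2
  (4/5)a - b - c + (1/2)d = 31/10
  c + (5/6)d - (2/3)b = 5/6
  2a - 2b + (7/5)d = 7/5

Row-reduce the augmented matrix:
R1 ← R1 / (3/2).
R2 ← R2 − 4/5·R1.
R4 ← R4 − 2·R1.
R2 ← R2 / (-17/9).
R1 ← R1 − 10/9·R2.
R3 ← R3 + 2/3·R2.
R4 ← R4 + 38/9·R2.
R3 ← R3 / (91/85).
R1 ← R1 + 19/17·R3.
R2 ← R2 − 9/85·R3.
R4 ← R4 − 208/85·R3.
R4 ← R4 / (-248/105).
R1 ← R1 − 1135/546·R4.
R2 ← R2 − 18/91·R4.
R3 ← R3 − 527/546·R4.
Reading off the reduced rows gives a = -3, b = -3, c = -2, d = 1.

a = -3, b = -3, c = -2, d = 1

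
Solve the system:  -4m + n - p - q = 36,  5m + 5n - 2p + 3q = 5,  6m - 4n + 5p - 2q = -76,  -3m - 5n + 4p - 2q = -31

Row-reduce the augmented matrix:
R1 ← R1 / (-4).
R2 ← R2 − 5·R1.
R3 ← R3 − 6·R1.
R4 ← R4 + 3·R1.
R2 ← R2 / (25/4).
R1 ← R1 + 1/4·R2.
R3 ← R3 + 5/2·R2.
R4 ← R4 + 23/4·R2.
R3 ← R3 / (11/5).
R1 ← R1 − 3/25·R3.
R2 ← R2 + 13/25·R3.
R4 ← R4 − 44/25·R3.
R4 ← R4 / (13/5).
R1 ← R1 − 26/55·R4.
R2 ← R2 + 21/55·R4.
R3 ← R3 + 14/11·R4.
Reading off the reduced rows gives m = -5, n = 6, p = -6, q = -4.

m = -5, n = 6, p = -6, q = -4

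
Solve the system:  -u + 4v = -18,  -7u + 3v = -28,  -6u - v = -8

no solution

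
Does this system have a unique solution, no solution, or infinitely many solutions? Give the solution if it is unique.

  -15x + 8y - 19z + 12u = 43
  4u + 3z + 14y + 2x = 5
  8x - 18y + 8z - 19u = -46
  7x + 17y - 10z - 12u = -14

x = 0, y = 0, z = -1, u = 2

Row-reduce the augmented matrix:
R1 ← R1 / (-15).
R2 ← R2 − 2·R1.
R3 ← R3 − 8·R1.
R4 ← R4 − 7·R1.
R2 ← R2 / (226/15).
R1 ← R1 + 8/15·R2.
R3 ← R3 + 206/15·R2.
R4 ← R4 − 311/15·R2.
R3 ← R3 / (-193/113).
R1 ← R1 − 145/113·R3.
R2 ← R2 − 7/226·R3.
R4 ← R4 + 4409/226·R3.
R4 ← R4 / (27603/386).
R1 ← R1 + 1203/193·R4.
R2 ← R2 − 91/386·R4.
R3 ← R3 − 847/193·R4.
Reading off the reduced rows gives x = 0, y = 0, z = -1, u = 2.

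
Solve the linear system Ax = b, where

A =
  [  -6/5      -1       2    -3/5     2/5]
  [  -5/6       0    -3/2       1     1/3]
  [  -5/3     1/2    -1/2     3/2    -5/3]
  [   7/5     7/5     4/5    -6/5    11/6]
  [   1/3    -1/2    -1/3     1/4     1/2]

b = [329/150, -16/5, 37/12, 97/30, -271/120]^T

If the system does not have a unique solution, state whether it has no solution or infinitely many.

Row-reduce the augmented matrix:
R1 ← R1 / (-6/5).
R2 ← R2 + 5/6·R1.
R3 ← R3 + 5/3·R1.
R4 ← R4 − 7/5·R1.
R5 ← R5 − 1/3·R1.
R2 ← R2 / (25/36).
R1 ← R1 − 5/6·R2.
R3 ← R3 − 17/9·R2.
R4 ← R4 − 7/30·R2.
R5 ← R5 + 7/9·R2.
R3 ← R3 / (229/50).
R1 ← R1 − 9/5·R3.
R2 ← R2 + 104/25·R3.
R4 ← R4 − 513/125·R3.
R5 ← R5 + 226/75·R3.
R4 ← R4 / (-1161/1145).
R1 ← R1 + 138/229·R4.
R2 ← R2 − 151/229·R4.
R3 ← R3 + 76/229·R4.
R5 ← R5 − 1841/2748·R4.
R5 ← R5 / (169211/83592).
R1 ← R1 + 2423/1161·R5.
R2 ← R2 − 5509/6966·R5.
R3 ← R3 + 6830/3483·R5.
R4 ← R4 + 30283/6966·R5.
Reading off the reduced rows gives x_1 = 0, x_2 = 8/3, x_3 = 3, x_4 = 3/2, x_5 = -3/5.

x_1 = 0, x_2 = 8/3, x_3 = 3, x_4 = 3/2, x_5 = -3/5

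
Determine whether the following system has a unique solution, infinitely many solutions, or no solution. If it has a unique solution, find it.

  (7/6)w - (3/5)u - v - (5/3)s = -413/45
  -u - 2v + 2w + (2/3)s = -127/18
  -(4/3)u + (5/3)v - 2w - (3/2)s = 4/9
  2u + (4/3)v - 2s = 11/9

u = 3/2, v = 8/3, w = -1, s = 8/3

Row-reduce the augmented matrix:
R1 ← R1 / (-3/5).
R2 ← R2 + 1·R1.
R3 ← R3 + 4/3·R1.
R4 ← R4 − 2·R1.
R2 ← R2 / (-1/3).
R1 ← R1 − 5/3·R2.
R3 ← R3 − 35/9·R2.
R4 ← R4 + 2·R2.
R3 ← R3 / (-71/18).
R1 ← R1 + 5/3·R3.
R2 ← R2 + 1/6·R3.
R4 ← R4 − 32/9·R3.
R4 ← R4 / (6382/639).
R1 ← R1 − 445/213·R4.
R2 ← R2 + 5165/426·R4.
R3 ← R3 + 763/71·R4.
Reading off the reduced rows gives u = 3/2, v = 8/3, w = -1, s = 8/3.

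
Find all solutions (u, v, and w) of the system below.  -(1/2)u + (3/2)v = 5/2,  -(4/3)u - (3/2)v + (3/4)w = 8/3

infinitely many solutions

Row-reduce:
R1 ← R1 / (-1/2).
R2 ← R2 + 4/3·R1.
R2 ← R2 / (-11/2).
R1 ← R1 + 3·R2.
Rank is 2 with 3 unknowns, leaving w free.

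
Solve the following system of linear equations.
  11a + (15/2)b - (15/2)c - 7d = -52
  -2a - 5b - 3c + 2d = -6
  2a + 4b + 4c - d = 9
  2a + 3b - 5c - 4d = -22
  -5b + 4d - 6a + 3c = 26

Row-reduce:
R1 ← R1 / (11).
R2 ← R2 + 2·R1.
R3 ← R3 − 2·R1.
R4 ← R4 − 2·R1.
R5 ← R5 + 6·R1.
R2 ← R2 / (-40/11).
R1 ← R1 − 15/22·R2.
R3 ← R3 − 29/11·R2.
R4 ← R4 − 18/11·R2.
R5 ← R5 + 10/11·R2.
R3 ← R3 / (11/5).
R1 ← R1 + 3/2·R3.
R2 ← R2 − 6/5·R3.
R4 ← R4 + 28/5·R3.
R4 ← R4 / (-4/11).
R1 ← R1 − 1/22·R4.
R2 ← R2 + 7/11·R4.
R3 ← R3 − 4/11·R4.
Row 5 reduces to 0 = 3/2, a contradiction. The system is inconsistent.

no solution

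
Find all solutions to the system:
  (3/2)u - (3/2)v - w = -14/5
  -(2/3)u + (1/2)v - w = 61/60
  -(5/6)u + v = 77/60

Row-reduce the augmented matrix:
R1 ← R1 / (3/2).
R2 ← R2 + 2/3·R1.
R3 ← R3 + 5/6·R1.
R2 ← R2 / (-1/6).
R1 ← R1 + 1·R2.
R3 ← R3 − 1/6·R2.
R3 ← R3 / (-2).
R1 ← R1 − 8·R3.
R2 ← R2 − 26/3·R3.
Reading off the reduced rows gives u = -5/2, v = -4/5, w = 1/4.

u = -5/2, v = -4/5, w = 1/4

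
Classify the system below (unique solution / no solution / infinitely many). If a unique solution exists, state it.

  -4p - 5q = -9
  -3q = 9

p = 6, q = -3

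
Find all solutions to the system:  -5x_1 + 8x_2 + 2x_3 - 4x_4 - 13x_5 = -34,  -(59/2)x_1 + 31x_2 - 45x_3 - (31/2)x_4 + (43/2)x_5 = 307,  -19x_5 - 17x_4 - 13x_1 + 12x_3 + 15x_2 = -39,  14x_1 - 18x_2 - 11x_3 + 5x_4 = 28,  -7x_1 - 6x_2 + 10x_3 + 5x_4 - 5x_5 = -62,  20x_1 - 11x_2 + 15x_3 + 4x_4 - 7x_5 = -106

no solution

Row-reduce:
R1 ← R1 / (-5).
R2 ← R2 + 59/2·R1.
R3 ← R3 + 13·R1.
R4 ← R4 − 14·R1.
R5 ← R5 + 7·R1.
R6 ← R6 − 20·R1.
R2 ← R2 / (-81/5).
R1 ← R1 + 8/5·R2.
R3 ← R3 + 29/5·R2.
R4 ← R4 − 22/5·R2.
R5 ← R5 + 86/5·R2.
R6 ← R6 − 21·R2.
R3 ← R3 / (2198/81).
R1 ← R1 − 422/81·R3.
R2 ← R2 − 284/81·R3.
R4 ← R4 + 1687/81·R3.
R5 ← R5 − 5468/81·R3.
R6 ← R6 + 1367/27·R3.
R4 ← R4 / (-7091/628).
R1 ← R1 − 4009/2198·R4.
R2 ← R2 − 1599/2198·R4.
R3 ← R3 + 1539/4396·R4.
R5 ← R5 − 28171/1099·R4.
R6 ← R6 + 84513/4396·R4.
R5 ← R5 / (-4863100/49637).
R1 ← R1 + 361635/49637·R5.
R2 ← R2 + 251400/49637·R5.
R3 ← R3 − 1780/49637·R5.
R4 ← R4 − 15922/7091·R5.
R6 ← R6 − 3647325/49637·R5.
Row 6 reduces to 0 = 1, a contradiction. The system is inconsistent.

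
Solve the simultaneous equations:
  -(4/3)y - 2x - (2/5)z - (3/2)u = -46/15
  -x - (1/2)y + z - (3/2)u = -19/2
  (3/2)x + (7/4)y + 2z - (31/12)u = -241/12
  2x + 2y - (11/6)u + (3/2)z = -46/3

infinitely many solutions

Row-reduce:
R1 ← R1 / (-2).
R2 ← R2 + 1·R1.
R3 ← R3 − 3/2·R1.
R4 ← R4 − 2·R1.
R2 ← R2 / (1/6).
R1 ← R1 − 2/3·R2.
R3 ← R3 − 3/4·R2.
R4 ← R4 − 2/3·R2.
R3 ← R3 / (-37/10).
R1 ← R1 + 23/5·R3.
R2 ← R2 − 36/5·R3.
R4 ← R4 + 37/10·R3.
Rank is 3 with 4 unknowns, leaving u free.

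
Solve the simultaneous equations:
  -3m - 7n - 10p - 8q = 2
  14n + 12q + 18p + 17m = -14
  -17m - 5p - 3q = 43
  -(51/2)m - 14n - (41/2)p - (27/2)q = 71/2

Row-reduce:
R1 ← R1 / (-3).
R2 ← R2 − 17·R1.
R3 ← R3 + 17·R1.
R4 ← R4 + 51/2·R1.
R2 ← R2 / (-77/3).
R1 ← R1 − 7/3·R2.
R3 ← R3 − 119/3·R2.
R4 ← R4 − 91/2·R2.
R3 ← R3 / (-89/11).
R1 ← R1 + 2/11·R3.
R2 ← R2 − 116/77·R3.
R4 ← R4 + 89/22·R3.
Rank is 3 with 4 unknowns, leaving q free.

infinitely many solutions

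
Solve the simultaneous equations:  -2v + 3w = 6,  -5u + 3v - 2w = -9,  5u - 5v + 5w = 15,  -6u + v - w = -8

Row-reduce the augmented matrix:
Swap R1 and R2.
R1 ← R1 / (-5).
R3 ← R3 − 5·R1.
R4 ← R4 + 6·R1.
R2 ← R2 / (-2).
R1 ← R1 + 3/5·R2.
R3 ← R3 + 2·R2.
R4 ← R4 + 13/5·R2.
Swap R3 and R4.
R3 ← R3 / (-5/2).
R1 ← R1 + 1/2·R3.
R2 ← R2 + 3/2·R3.
R4 reduces to 0 = 0, so the extra equation is consistent.
Reading off the reduced rows gives u = 1, v = 0, w = 2.

u = 1, v = 0, w = 2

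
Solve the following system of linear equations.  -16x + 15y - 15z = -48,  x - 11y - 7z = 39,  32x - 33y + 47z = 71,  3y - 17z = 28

Row-reduce:
R1 ← R1 / (-16).
R2 ← R2 − 1·R1.
R3 ← R3 − 32·R1.
R2 ← R2 / (-161/16).
R1 ← R1 + 15/16·R2.
R3 ← R3 + 3·R2.
R4 ← R4 − 3·R2.
R3 ← R3 / (3118/161).
R1 ← R1 − 270/161·R3.
R2 ← R2 − 127/161·R3.
R4 ← R4 + 3118/161·R3.
Row 4 reduces to 0 = 3, a contradiction. The system is inconsistent.

no solution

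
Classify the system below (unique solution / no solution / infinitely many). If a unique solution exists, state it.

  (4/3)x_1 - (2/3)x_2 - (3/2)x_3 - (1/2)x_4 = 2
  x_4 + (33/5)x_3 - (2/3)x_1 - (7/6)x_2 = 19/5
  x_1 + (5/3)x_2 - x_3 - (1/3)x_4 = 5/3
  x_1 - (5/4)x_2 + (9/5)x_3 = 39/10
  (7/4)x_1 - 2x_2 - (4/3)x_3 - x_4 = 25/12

x_1 = 3, x_2 = 0, x_3 = 1/2, x_4 = 5/2

Row-reduce the augmented matrix:
R1 ← R1 / (4/3).
R2 ← R2 + 2/3·R1.
R3 ← R3 − 1·R1.
R4 ← R4 − 1·R1.
R5 ← R5 − 7/4·R1.
R2 ← R2 / (-3/2).
R1 ← R1 + 1/2·R2.
R3 ← R3 − 13/6·R2.
R4 ← R4 + 3/4·R2.
R5 ← R5 + 9/8·R2.
R3 ← R3 / (343/40).
R1 ← R1 + 123/40·R3.
R2 ← R2 + 39/10·R3.
R5 ← R5 + 1801/480·R3.
Swap R4 and R5.
R4 ← R4 / (-142/343).
R1 ← R1 + 76/343·R4.
R2 ← R2 − 4/343·R4.
R3 ← R3 − 45/343·R4.
R5 reduces to 0 = 0, so the extra equation is consistent.
Reading off the reduced rows gives x_1 = 3, x_2 = 0, x_3 = 1/2, x_4 = 5/2.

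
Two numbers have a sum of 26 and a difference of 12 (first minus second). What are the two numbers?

first number: 19, second number: 7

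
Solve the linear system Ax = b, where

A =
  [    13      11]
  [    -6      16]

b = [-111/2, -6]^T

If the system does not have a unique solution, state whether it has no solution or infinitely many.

x_1 = -3, x_2 = -3/2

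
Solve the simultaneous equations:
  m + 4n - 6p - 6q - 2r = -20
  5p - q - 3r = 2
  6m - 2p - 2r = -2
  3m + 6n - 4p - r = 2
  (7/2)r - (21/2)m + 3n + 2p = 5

Row-reduce:
R3 ← R3 − 6·R1.
R4 ← R4 − 3·R1.
R5 ← R5 + 21/2·R1.
Swap R2 and R3.
R2 ← R2 / (-24).
R1 ← R1 − 4·R2.
R4 ← R4 + 6·R2.
R5 ← R5 − 45·R2.
R3 ← R3 / (5).
R1 ← R1 + 1/3·R3.
R2 ← R2 + 17/12·R3.
R4 ← R4 − 11/2·R3.
R5 ← R5 − 11/4·R3.
R4 ← R4 / (101/10).
R1 ← R1 + 1/15·R4.
R2 ← R2 + 107/60·R4.
R3 ← R3 + 1/5·R4.
R5 ← R5 − 101/20·R4.
Rank is 4 with 5 unknowns, leaving r free.

infinitely many solutions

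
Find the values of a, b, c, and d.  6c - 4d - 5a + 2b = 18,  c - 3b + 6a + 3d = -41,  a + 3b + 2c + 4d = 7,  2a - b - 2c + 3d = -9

Row-reduce the augmented matrix:
R1 ← R1 / (-5).
R2 ← R2 − 6·R1.
R3 ← R3 − 1·R1.
R4 ← R4 − 2·R1.
R2 ← R2 / (-3/5).
R1 ← R1 + 2/5·R2.
R3 ← R3 − 17/5·R2.
R4 ← R4 + 1/5·R2.
R3 ← R3 / (149/3).
R1 ← R1 + 20/3·R3.
R2 ← R2 + 41/3·R3.
R4 ← R4 + 7/3·R3.
R4 ← R4 / (249/149).
R1 ← R1 − 158/149·R4.
R2 ← R2 − 160/149·R4.
R3 ← R3 + 21/149·R4.
Reading off the reduced rows gives a = -4, b = 5, c = -2, d = 0.

a = -4, b = 5, c = -2, d = 0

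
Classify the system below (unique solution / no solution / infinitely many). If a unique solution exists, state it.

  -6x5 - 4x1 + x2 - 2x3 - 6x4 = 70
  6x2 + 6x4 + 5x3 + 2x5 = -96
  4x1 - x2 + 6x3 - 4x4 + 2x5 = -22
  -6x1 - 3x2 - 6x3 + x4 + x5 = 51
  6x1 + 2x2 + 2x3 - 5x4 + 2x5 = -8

Row-reduce the augmented matrix:
R1 ← R1 / (-4).
R3 ← R3 − 4·R1.
R4 ← R4 + 6·R1.
R5 ← R5 − 6·R1.
R2 ← R2 / (6).
R1 ← R1 + 1/4·R2.
R4 ← R4 + 9/2·R2.
R5 ← R5 − 7/2·R2.
R3 ← R3 / (4).
R1 ← R1 − 17/24·R3.
R2 ← R2 − 5/6·R3.
R4 ← R4 − 3/4·R3.
R5 ← R5 + 47/12·R3.
R4 ← R4 / (131/8).
R1 ← R1 − 169/48·R4.
R2 ← R2 − 37/12·R4.
R3 ← R3 + 5/2·R4.
R5 ← R5 + 655/24·R4.
R5 ← R5 / (25/3).
R1 ← R1 + 269/786·R5.
R2 ← R2 + 448/393·R5.
R3 ← R3 − 114/131·R5.
R4 ← R4 − 98/131·R5.
Reading off the reduced rows gives x1 = -2, x2 = -4, x3 = -6, x4 = -6, x5 = -3.

x1 = -2, x2 = -4, x3 = -6, x4 = -6, x5 = -3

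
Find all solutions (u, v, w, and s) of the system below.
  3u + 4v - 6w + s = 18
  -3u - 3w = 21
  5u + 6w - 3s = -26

Row-reduce:
R1 ← R1 / (3).
R2 ← R2 + 3·R1.
R3 ← R3 − 5·R1.
R2 ← R2 / (4).
R1 ← R1 − 4/3·R2.
R3 ← R3 + 20/3·R2.
R1 ← R1 − 1·R3.
R2 ← R2 + 9/4·R3.
Rank is 3 with 4 unknowns, leaving s free.

infinitely many solutions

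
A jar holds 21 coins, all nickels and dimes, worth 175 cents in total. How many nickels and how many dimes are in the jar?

Let n = nickels, d = dimes.
  n + d = 21
  5n + 10d = 175
From equation 1: n = 21 − d.
Substitute into equation 2 and solve: d = 14.
Then n = 7.

nickels: 7, dimes: 14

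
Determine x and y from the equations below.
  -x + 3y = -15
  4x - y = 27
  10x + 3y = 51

x = 6, y = -3

Row-reduce the augmented matrix:
R1 ← R1 / (-1).
R2 ← R2 − 4·R1.
R3 ← R3 − 10·R1.
R2 ← R2 / (11).
R1 ← R1 + 3·R2.
R3 ← R3 − 33·R2.
R3 reduces to 0 = 0, so the extra equation is consistent.
Reading off the reduced rows gives x = 6, y = -3.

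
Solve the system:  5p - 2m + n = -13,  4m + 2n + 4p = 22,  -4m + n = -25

m = 6, n = -1, p = 0

Row-reduce the augmented matrix:
R1 ← R1 / (-2).
R2 ← R2 − 4·R1.
R3 ← R3 + 4·R1.
R2 ← R2 / (4).
R1 ← R1 + 1/2·R2.
R3 ← R3 + 1·R2.
R3 ← R3 / (-13/2).
R1 ← R1 + 3/4·R3.
R2 ← R2 − 7/2·R3.
Reading off the reduced rows gives m = 6, n = -1, p = 0.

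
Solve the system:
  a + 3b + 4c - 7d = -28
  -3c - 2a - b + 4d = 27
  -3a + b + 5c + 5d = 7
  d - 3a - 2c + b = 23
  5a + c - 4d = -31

no solution

Row-reduce:
R2 ← R2 + 2·R1.
R3 ← R3 + 3·R1.
R4 ← R4 + 3·R1.
R5 ← R5 − 5·R1.
R2 ← R2 / (5).
R1 ← R1 − 3·R2.
R3 ← R3 − 10·R2.
R4 ← R4 − 10·R2.
R5 ← R5 + 15·R2.
R3 ← R3 / (7).
R1 ← R1 − 1·R3.
R2 ← R2 − 1·R3.
R5 ← R5 + 4·R3.
Swap R4 and R5.
R4 ← R4 / (23/7).
R1 ← R1 + 11/7·R4.
R2 ← R2 + 18/7·R4.
R3 ← R3 − 4/7·R4.
Row 5 reduces to 0 = -3, a contradiction. The system is inconsistent.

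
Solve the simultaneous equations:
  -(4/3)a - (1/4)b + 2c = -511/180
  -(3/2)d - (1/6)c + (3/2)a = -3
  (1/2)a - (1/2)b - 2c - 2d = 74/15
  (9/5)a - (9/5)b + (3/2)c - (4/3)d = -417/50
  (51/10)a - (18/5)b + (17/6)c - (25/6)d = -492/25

Row-reduce the augmented matrix:
R1 ← R1 / (-4/3).
R2 ← R2 − 3/2·R1.
R3 ← R3 − 1/2·R1.
R4 ← R4 − 9/5·R1.
R5 ← R5 − 51/10·R1.
R2 ← R2 / (-9/32).
R1 ← R1 − 3/16·R2.
R3 ← R3 + 19/32·R2.
R4 ← R4 + 171/80·R2.
R5 ← R5 + 729/160·R2.
R3 ← R3 / (-305/54).
R1 ← R1 + 1/9·R3.
R2 ← R2 + 200/27·R3.
R4 ← R4 + 349/30·R3.
R5 ← R5 + 349/15·R3.
R4 ← R4 / (70123/9150).
R1 ← R1 + 312/305·R4.
R2 ← R2 − 232/61·R4.
R3 ← R3 + 63/305·R4.
R5 ← R5 − 70123/4575·R4.
R5 reduces to 0 = 0, so the extra equation is consistent.
Reading off the reduced rows gives a = -7/3, b = -1/5, c = -3, d = 0.

a = -7/3, b = -1/5, c = -3, d = 0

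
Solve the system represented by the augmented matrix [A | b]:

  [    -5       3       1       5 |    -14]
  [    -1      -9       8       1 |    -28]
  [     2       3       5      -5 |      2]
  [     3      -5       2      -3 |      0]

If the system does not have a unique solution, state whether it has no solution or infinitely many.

Row-reduce:
R1 ← R1 / (-5).
R2 ← R2 + 1·R1.
R3 ← R3 − 2·R1.
R4 ← R4 − 3·R1.
R2 ← R2 / (-48/5).
R1 ← R1 + 3/5·R2.
R3 ← R3 − 21/5·R2.
R4 ← R4 + 16/5·R2.
R3 ← R3 / (141/16).
R1 ← R1 + 11/16·R3.
R2 ← R2 + 13/16·R3.
Rank is 3 with 4 unknowns, leaving x_4 free.

infinitely many solutions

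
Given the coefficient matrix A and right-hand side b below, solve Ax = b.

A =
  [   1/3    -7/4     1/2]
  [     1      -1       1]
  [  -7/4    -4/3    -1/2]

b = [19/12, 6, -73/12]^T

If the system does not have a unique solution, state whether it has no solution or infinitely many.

x_1 = 1, x_2 = 1, x_3 = 6

Row-reduce the augmented matrix:
R1 ← R1 / (1/3).
R2 ← R2 − 1·R1.
R3 ← R3 + 7/4·R1.
R2 ← R2 / (17/4).
R1 ← R1 + 21/4·R2.
R3 ← R3 + 505/48·R2.
R3 ← R3 / (181/204).
R1 ← R1 − 15/17·R3.
R2 ← R2 + 2/17·R3.
Reading off the reduced rows gives x_1 = 1, x_2 = 1, x_3 = 6.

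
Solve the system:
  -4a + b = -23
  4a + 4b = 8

a = 5, b = -3

Row-reduce the augmented matrix:
R1 ← R1 / (-4).
R2 ← R2 − 4·R1.
R2 ← R2 / (5).
R1 ← R1 + 1/4·R2.
Reading off the reduced rows gives a = 5, b = -3.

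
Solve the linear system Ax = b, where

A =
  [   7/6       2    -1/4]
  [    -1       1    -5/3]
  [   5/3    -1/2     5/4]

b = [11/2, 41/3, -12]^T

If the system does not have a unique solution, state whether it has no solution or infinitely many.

Row-reduce the augmented matrix:
R1 ← R1 / (7/6).
R2 ← R2 + 1·R1.
R3 ← R3 − 5/3·R1.
R2 ← R2 / (19/7).
R1 ← R1 − 12/7·R2.
R3 ← R3 + 47/14·R2.
R3 ← R3 / (-41/57).
R1 ← R1 − 37/38·R3.
R2 ← R2 + 79/114·R3.
Reading off the reduced rows gives x_1 = -3, x_2 = 4, x_3 = -4.

x_1 = -3, x_2 = 4, x_3 = -4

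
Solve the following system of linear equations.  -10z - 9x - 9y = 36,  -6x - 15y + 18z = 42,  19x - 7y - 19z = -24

x = -2, y = -2, z = 0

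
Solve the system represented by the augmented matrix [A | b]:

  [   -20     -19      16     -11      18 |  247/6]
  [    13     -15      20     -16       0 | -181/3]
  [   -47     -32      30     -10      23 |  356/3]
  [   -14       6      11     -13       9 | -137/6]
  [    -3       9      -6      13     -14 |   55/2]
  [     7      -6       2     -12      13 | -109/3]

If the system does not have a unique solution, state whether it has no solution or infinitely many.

x_1 = -7/3, x_2 = -2, x_3 = -1, x_4 = 5/2, x_5 = 0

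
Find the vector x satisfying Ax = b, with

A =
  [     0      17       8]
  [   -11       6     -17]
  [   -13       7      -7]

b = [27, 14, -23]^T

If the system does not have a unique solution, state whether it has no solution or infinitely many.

Row-reduce the augmented matrix:
Swap R1 and R2.
R1 ← R1 / (-11).
R3 ← R3 + 13·R1.
R2 ← R2 / (17).
R1 ← R1 + 6/11·R2.
R3 ← R3 + 1/11·R2.
R3 ← R3 / (2456/187).
R1 ← R1 − 337/187·R3.
R2 ← R2 − 8/17·R3.
Reading off the reduced rows gives x_1 = 5, x_2 = 3, x_3 = -3.

x_1 = 5, x_2 = 3, x_3 = -3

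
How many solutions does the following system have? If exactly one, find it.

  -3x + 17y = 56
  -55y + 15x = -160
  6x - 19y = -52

Row-reduce the augmented matrix:
R1 ← R1 / (-3).
R2 ← R2 − 15·R1.
R3 ← R3 − 6·R1.
R2 ← R2 / (30).
R1 ← R1 + 17/3·R2.
R3 ← R3 − 15·R2.
R3 reduces to 0 = 0, so the extra equation is consistent.
Reading off the reduced rows gives x = 4, y = 4.

x = 4, y = 4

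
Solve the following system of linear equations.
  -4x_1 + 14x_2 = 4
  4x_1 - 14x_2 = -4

Row-reduce:
R1 ← R1 / (-4).
R2 ← R2 − 4·R1.
Rank is 1 with 2 unknowns, leaving x_2 free.

infinitely many solutions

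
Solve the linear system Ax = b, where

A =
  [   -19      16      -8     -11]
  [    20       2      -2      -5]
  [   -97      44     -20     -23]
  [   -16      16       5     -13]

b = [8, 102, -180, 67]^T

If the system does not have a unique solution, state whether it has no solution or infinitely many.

Row-reduce:
R1 ← R1 / (-19).
R2 ← R2 − 20·R1.
R3 ← R3 + 97·R1.
R4 ← R4 + 16·R1.
R2 ← R2 / (358/19).
R1 ← R1 + 16/19·R2.
R3 ← R3 + 716/19·R2.
R4 ← R4 − 48/19·R2.
Swap R3 and R4.
R3 ← R3 / (2351/179).
R1 ← R1 + 8/179·R3.
R2 ← R2 + 99/179·R3.
Rank is 3 with 4 unknowns, leaving x_4 free.

infinitely many solutions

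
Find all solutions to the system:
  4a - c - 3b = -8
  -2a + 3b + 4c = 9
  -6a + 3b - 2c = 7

Row-reduce:
R1 ← R1 / (4).
R2 ← R2 + 2·R1.
R3 ← R3 + 6·R1.
R2 ← R2 / (3/2).
R1 ← R1 + 3/4·R2.
R3 ← R3 + 3/2·R2.
Rank is 2 with 3 unknowns, leaving c free.

infinitely many solutions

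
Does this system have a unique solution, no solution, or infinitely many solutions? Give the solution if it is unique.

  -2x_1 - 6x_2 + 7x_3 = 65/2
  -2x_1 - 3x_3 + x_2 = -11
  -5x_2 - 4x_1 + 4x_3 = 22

no solution

Row-reduce:
R1 ← R1 / (-2).
R2 ← R2 + 2·R1.
R3 ← R3 + 4·R1.
R2 ← R2 / (7).
R1 ← R1 − 3·R2.
R3 ← R3 − 7·R2.
Row 3 reduces to 0 = 1/2, a contradiction. The system is inconsistent.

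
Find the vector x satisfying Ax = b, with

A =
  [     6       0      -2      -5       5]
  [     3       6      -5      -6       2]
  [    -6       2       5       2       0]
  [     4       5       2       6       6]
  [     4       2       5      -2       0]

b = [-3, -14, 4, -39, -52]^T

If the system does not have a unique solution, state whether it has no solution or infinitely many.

Row-reduce the augmented matrix:
R1 ← R1 / (6).
R2 ← R2 − 3·R1.
R3 ← R3 + 6·R1.
R4 ← R4 − 4·R1.
R5 ← R5 − 4·R1.
R2 ← R2 / (6).
R3 ← R3 − 2·R2.
R4 ← R4 − 5·R2.
R5 ← R5 − 2·R2.
R3 ← R3 / (13/3).
R1 ← R1 + 1/3·R3.
R2 ← R2 + 2/3·R3.
R4 ← R4 − 20/3·R3.
R5 ← R5 − 23/3·R3.
R4 ← R4 / (2351/156).
R1 ← R1 + 38/39·R4.
R2 ← R2 + 45/52·R4.
R3 ← R3 + 11/26·R4.
R5 ← R5 − 224/39·R4.
R5 ← R5 / (-24576/2351).
R1 ← R1 − 2154/2351·R5.
R2 ← R2 − 1016/2351·R5.
R3 ← R3 − 2482/2351·R5.
R4 ← R4 + 759/2351·R5.
Reading off the reduced rows gives x_1 = -6, x_2 = -5, x_3 = -4, x_4 = -1, x_5 = 4.

x_1 = -6, x_2 = -5, x_3 = -4, x_4 = -1, x_5 = 4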